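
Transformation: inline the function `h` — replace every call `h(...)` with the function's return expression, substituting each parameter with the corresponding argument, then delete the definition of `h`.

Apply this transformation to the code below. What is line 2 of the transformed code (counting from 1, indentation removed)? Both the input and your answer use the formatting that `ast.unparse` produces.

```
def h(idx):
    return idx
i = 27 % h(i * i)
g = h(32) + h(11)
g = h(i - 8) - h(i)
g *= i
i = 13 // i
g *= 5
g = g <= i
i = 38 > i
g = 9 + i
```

Transformed code:
i = 27 % (i * i)
g = 32 + 11
g = i - 8 - i
g *= i
i = 13 // i
g *= 5
g = g <= i
i = 38 > i
g = 9 + i

g = 32 + 11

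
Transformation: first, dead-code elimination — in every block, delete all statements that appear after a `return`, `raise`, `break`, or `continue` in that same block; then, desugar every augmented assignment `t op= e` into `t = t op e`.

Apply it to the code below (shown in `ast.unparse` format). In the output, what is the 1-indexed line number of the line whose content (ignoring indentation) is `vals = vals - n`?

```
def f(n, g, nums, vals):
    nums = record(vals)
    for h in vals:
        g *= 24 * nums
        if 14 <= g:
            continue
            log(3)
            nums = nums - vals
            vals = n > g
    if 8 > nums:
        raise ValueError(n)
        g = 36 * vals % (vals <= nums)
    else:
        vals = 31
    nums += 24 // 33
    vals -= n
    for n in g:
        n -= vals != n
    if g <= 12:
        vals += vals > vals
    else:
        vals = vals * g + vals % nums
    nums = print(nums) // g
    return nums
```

12

Transformed code:
def f(n, g, nums, vals):
    nums = record(vals)
    for h in vals:
        g = g * (24 * nums)
        if 14 <= g:
            continue
    if 8 > nums:
        raise ValueError(n)
    else:
        vals = 31
    nums = nums + 24 // 33
    vals = vals - n
    for n in g:
        n = n - (vals != n)
    if g <= 12:
        vals = vals + (vals > vals)
    else:
        vals = vals * g + vals % nums
    nums = print(nums) // g
    return nums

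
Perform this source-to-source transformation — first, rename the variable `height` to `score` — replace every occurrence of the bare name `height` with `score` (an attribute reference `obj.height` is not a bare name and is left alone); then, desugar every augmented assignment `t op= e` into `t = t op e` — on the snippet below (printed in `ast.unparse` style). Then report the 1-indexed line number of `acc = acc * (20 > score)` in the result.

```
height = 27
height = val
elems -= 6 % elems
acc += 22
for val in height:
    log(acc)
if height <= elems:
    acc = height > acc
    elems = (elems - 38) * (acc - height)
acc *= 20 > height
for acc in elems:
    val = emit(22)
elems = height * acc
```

10

Transformed code:
score = 27
score = val
elems = elems - 6 % elems
acc = acc + 22
for val in score:
    log(acc)
if score <= elems:
    acc = score > acc
    elems = (elems - 38) * (acc - score)
acc = acc * (20 > score)
for acc in elems:
    val = emit(22)
elems = score * acc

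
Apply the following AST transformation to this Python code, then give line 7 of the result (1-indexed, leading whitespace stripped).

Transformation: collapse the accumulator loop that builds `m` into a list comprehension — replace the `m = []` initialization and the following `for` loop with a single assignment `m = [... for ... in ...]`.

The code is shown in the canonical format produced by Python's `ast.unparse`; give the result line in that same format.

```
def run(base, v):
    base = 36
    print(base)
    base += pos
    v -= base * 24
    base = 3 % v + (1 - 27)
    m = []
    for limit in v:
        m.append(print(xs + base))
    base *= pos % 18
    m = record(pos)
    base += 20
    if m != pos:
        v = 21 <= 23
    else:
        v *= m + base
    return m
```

m = [print(xs + base) for limit in v]

Transformed code:
def run(base, v):
    base = 36
    print(base)
    base += pos
    v -= base * 24
    base = 3 % v + (1 - 27)
    m = [print(xs + base) for limit in v]
    base *= pos % 18
    m = record(pos)
    base += 20
    if m != pos:
        v = 21 <= 23
    else:
        v *= m + base
    return m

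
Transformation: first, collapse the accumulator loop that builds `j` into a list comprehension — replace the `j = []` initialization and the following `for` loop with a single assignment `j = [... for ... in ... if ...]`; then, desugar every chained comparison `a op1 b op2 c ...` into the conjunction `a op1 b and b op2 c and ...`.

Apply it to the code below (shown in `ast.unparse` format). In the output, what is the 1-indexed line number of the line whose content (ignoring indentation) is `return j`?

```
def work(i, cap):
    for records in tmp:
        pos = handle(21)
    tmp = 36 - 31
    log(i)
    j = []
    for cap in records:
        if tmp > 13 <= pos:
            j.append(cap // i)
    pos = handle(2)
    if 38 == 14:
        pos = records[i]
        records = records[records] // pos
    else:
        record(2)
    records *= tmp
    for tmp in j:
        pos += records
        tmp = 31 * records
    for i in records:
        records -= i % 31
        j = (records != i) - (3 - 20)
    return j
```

Transformed code:
def work(i, cap):
    for records in tmp:
        pos = handle(21)
    tmp = 36 - 31
    log(i)
    j = [cap // i for cap in records if tmp > 13 and 13 <= pos]
    pos = handle(2)
    if 38 == 14:
        pos = records[i]
        records = records[records] // pos
    else:
        record(2)
    records *= tmp
    for tmp in j:
        pos += records
        tmp = 31 * records
    for i in records:
        records -= i % 31
        j = (records != i) - (3 - 20)
    return j

20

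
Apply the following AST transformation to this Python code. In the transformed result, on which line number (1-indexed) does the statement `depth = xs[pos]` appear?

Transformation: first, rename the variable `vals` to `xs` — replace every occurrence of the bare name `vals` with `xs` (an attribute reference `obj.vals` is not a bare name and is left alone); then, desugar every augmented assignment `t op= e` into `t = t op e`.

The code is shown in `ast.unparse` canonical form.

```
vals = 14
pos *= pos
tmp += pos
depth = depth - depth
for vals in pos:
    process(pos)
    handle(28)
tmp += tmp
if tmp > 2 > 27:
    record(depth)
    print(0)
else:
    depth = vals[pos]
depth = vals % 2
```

13

Transformed code:
xs = 14
pos = pos * pos
tmp = tmp + pos
depth = depth - depth
for xs in pos:
    process(pos)
    handle(28)
tmp = tmp + tmp
if tmp > 2 > 27:
    record(depth)
    print(0)
else:
    depth = xs[pos]
depth = xs % 2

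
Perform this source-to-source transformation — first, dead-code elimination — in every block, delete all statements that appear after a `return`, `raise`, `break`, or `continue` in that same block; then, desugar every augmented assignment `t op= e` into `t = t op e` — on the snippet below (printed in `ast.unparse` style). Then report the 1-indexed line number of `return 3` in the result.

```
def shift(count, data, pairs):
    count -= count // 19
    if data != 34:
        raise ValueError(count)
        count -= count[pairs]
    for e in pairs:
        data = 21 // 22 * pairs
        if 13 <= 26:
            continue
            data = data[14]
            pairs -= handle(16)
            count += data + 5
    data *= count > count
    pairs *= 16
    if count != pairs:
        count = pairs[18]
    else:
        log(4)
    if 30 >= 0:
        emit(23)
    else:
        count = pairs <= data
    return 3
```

Transformed code:
def shift(count, data, pairs):
    count = count - count // 19
    if data != 34:
        raise ValueError(count)
    for e in pairs:
        data = 21 // 22 * pairs
        if 13 <= 26:
            continue
    data = data * (count > count)
    pairs = pairs * 16
    if count != pairs:
        count = pairs[18]
    else:
        log(4)
    if 30 >= 0:
        emit(23)
    else:
        count = pairs <= data
    return 3

19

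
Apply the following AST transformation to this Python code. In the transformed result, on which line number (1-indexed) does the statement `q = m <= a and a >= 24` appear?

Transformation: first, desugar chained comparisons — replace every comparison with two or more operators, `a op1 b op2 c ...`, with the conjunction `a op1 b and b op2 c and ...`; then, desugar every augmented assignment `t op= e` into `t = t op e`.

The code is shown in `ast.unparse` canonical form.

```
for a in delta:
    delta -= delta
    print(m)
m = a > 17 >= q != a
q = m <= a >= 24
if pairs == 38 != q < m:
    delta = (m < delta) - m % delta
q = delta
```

5

Transformed code:
for a in delta:
    delta = delta - delta
    print(m)
m = a > 17 and 17 >= q and (q != a)
q = m <= a and a >= 24
if pairs == 38 and 38 != q and (q < m):
    delta = (m < delta) - m % delta
q = delta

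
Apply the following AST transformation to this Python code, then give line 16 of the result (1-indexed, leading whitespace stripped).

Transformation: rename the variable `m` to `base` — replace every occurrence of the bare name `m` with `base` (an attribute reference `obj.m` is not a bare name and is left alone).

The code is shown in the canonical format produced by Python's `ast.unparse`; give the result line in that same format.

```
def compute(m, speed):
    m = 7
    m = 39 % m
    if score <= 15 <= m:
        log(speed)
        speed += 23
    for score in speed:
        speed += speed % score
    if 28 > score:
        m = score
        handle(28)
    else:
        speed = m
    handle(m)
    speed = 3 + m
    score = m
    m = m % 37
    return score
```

score = base

Transformed code:
def compute(base, speed):
    base = 7
    base = 39 % base
    if score <= 15 <= base:
        log(speed)
        speed += 23
    for score in speed:
        speed += speed % score
    if 28 > score:
        base = score
        handle(28)
    else:
        speed = base
    handle(base)
    speed = 3 + base
    score = base
    base = base % 37
    return score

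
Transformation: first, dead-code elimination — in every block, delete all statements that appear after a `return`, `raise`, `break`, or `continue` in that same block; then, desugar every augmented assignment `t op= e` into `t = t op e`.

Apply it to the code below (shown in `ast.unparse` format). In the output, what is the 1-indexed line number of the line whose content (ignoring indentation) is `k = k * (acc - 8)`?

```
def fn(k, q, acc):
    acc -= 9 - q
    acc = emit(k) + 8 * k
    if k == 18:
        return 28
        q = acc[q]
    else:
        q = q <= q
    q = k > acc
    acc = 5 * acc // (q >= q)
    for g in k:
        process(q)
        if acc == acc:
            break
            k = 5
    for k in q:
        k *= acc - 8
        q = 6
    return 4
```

15

Transformed code:
def fn(k, q, acc):
    acc = acc - (9 - q)
    acc = emit(k) + 8 * k
    if k == 18:
        return 28
    else:
        q = q <= q
    q = k > acc
    acc = 5 * acc // (q >= q)
    for g in k:
        process(q)
        if acc == acc:
            break
    for k in q:
        k = k * (acc - 8)
        q = 6
    return 4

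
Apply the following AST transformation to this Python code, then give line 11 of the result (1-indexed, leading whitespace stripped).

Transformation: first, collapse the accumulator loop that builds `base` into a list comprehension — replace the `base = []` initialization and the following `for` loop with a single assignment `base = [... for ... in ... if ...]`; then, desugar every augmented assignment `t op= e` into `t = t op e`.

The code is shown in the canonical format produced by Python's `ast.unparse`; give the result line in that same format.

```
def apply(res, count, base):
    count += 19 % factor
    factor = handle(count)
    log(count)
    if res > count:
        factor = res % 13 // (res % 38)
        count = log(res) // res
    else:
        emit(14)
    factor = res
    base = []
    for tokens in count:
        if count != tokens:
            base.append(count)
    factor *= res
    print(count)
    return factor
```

Transformed code:
def apply(res, count, base):
    count = count + 19 % factor
    factor = handle(count)
    log(count)
    if res > count:
        factor = res % 13 // (res % 38)
        count = log(res) // res
    else:
        emit(14)
    factor = res
    base = [count for tokens in count if count != tokens]
    factor = factor * res
    print(count)
    return factor

base = [count for tokens in count if count != tokens]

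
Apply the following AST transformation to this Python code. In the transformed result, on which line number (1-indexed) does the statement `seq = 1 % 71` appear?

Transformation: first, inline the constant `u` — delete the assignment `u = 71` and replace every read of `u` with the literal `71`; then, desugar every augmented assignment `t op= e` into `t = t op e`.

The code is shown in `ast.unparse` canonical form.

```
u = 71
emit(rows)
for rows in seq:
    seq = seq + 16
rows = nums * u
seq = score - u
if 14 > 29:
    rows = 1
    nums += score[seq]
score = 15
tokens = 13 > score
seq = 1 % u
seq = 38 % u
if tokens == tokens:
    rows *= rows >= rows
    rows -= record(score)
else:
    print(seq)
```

Transformed code:
emit(rows)
for rows in seq:
    seq = seq + 16
rows = nums * 71
seq = score - 71
if 14 > 29:
    rows = 1
    nums = nums + score[seq]
score = 15
tokens = 13 > score
seq = 1 % 71
seq = 38 % 71
if tokens == tokens:
    rows = rows * (rows >= rows)
    rows = rows - record(score)
else:
    print(seq)

11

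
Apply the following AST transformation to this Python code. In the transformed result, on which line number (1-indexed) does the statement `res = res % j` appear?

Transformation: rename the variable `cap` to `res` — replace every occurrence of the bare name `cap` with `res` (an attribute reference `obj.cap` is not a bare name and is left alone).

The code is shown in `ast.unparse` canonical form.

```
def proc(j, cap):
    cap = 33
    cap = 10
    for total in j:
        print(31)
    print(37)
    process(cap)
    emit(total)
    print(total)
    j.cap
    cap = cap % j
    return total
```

11

Transformed code:
def proc(j, res):
    res = 33
    res = 10
    for total in j:
        print(31)
    print(37)
    process(res)
    emit(total)
    print(total)
    j.cap
    res = res % j
    return total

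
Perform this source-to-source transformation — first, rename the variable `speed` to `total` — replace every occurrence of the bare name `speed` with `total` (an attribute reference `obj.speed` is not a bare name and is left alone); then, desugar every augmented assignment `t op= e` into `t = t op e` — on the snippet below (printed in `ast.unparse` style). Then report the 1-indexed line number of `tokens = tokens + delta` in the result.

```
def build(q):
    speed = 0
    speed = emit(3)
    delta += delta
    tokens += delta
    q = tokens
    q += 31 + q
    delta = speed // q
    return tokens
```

5

Transformed code:
def build(q):
    total = 0
    total = emit(3)
    delta = delta + delta
    tokens = tokens + delta
    q = tokens
    q = q + (31 + q)
    delta = total // q
    return tokens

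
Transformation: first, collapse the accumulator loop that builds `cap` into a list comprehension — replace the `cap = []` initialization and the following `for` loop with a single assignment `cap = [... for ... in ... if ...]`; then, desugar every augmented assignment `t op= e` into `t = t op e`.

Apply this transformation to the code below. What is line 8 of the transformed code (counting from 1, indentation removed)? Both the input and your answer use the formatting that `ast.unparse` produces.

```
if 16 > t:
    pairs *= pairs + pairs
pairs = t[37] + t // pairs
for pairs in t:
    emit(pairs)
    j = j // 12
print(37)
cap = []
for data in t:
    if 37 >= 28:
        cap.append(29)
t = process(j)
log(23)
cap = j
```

cap = [29 for data in t if 37 >= 28]

Transformed code:
if 16 > t:
    pairs = pairs * (pairs + pairs)
pairs = t[37] + t // pairs
for pairs in t:
    emit(pairs)
    j = j // 12
print(37)
cap = [29 for data in t if 37 >= 28]
t = process(j)
log(23)
cap = j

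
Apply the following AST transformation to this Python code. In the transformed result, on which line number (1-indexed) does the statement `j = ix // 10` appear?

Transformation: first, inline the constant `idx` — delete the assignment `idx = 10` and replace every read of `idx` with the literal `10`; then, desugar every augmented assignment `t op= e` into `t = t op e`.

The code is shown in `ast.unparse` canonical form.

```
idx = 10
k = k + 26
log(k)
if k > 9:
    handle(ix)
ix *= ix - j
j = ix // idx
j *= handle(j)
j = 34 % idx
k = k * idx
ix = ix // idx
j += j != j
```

Transformed code:
k = k + 26
log(k)
if k > 9:
    handle(ix)
ix = ix * (ix - j)
j = ix // 10
j = j * handle(j)
j = 34 % 10
k = k * 10
ix = ix // 10
j = j + (j != j)

6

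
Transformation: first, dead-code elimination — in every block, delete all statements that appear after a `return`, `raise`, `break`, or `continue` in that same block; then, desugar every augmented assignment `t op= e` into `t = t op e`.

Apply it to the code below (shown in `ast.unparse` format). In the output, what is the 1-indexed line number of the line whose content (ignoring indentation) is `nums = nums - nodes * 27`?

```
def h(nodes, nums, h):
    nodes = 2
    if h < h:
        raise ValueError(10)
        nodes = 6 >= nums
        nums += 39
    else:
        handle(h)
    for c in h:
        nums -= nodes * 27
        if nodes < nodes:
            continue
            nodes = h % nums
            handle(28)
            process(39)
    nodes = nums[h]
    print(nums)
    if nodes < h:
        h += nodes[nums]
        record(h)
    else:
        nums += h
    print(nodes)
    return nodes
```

8

Transformed code:
def h(nodes, nums, h):
    nodes = 2
    if h < h:
        raise ValueError(10)
    else:
        handle(h)
    for c in h:
        nums = nums - nodes * 27
        if nodes < nodes:
            continue
    nodes = nums[h]
    print(nums)
    if nodes < h:
        h = h + nodes[nums]
        record(h)
    else:
        nums = nums + h
    print(nodes)
    return nodes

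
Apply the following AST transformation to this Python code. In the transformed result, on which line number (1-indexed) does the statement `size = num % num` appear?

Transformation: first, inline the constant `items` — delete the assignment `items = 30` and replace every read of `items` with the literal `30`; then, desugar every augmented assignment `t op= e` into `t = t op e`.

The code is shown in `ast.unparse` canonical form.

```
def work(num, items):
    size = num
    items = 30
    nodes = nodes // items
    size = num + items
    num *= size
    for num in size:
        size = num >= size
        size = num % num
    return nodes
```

8

Transformed code:
def work(num, items):
    size = num
    nodes = nodes // 30
    size = num + 30
    num = num * size
    for num in size:
        size = num >= size
        size = num % num
    return nodes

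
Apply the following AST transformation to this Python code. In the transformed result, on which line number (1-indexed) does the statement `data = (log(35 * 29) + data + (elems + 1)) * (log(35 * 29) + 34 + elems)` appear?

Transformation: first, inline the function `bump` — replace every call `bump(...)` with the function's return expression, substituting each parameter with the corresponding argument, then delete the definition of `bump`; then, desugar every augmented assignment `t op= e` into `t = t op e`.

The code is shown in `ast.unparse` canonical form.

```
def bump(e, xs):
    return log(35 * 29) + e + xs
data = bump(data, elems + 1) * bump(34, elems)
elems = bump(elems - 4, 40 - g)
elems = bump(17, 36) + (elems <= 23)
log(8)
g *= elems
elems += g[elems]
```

Transformed code:
data = (log(35 * 29) + data + (elems + 1)) * (log(35 * 29) + 34 + elems)
elems = log(35 * 29) + (elems - 4) + (40 - g)
elems = log(35 * 29) + 17 + 36 + (elems <= 23)
log(8)
g = g * elems
elems = elems + g[elems]

1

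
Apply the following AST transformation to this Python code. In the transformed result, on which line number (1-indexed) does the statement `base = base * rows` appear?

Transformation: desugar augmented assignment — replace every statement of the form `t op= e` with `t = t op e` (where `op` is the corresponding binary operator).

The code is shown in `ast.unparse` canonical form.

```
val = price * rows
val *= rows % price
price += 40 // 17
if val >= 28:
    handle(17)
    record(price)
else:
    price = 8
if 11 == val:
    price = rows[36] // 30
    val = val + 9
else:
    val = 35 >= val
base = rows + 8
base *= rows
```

15

Transformed code:
val = price * rows
val = val * (rows % price)
price = price + 40 // 17
if val >= 28:
    handle(17)
    record(price)
else:
    price = 8
if 11 == val:
    price = rows[36] // 30
    val = val + 9
else:
    val = 35 >= val
base = rows + 8
base = base * rows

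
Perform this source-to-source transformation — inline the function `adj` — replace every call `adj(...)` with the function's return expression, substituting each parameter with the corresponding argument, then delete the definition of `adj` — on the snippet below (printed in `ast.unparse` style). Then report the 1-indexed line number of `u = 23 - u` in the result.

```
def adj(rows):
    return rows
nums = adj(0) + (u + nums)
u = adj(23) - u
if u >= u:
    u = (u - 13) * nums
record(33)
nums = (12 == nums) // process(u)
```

Transformed code:
nums = 0 + (u + nums)
u = 23 - u
if u >= u:
    u = (u - 13) * nums
record(33)
nums = (12 == nums) // process(u)

2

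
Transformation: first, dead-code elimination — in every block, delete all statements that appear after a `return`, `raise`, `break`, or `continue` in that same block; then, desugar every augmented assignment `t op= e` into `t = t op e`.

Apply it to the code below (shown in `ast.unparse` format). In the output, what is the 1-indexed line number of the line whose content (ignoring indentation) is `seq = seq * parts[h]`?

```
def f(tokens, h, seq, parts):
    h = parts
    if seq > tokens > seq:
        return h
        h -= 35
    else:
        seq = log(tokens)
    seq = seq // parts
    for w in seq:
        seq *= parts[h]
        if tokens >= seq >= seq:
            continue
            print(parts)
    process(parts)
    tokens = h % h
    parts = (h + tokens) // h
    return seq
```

9

Transformed code:
def f(tokens, h, seq, parts):
    h = parts
    if seq > tokens > seq:
        return h
    else:
        seq = log(tokens)
    seq = seq // parts
    for w in seq:
        seq = seq * parts[h]
        if tokens >= seq >= seq:
            continue
    process(parts)
    tokens = h % h
    parts = (h + tokens) // h
    return seq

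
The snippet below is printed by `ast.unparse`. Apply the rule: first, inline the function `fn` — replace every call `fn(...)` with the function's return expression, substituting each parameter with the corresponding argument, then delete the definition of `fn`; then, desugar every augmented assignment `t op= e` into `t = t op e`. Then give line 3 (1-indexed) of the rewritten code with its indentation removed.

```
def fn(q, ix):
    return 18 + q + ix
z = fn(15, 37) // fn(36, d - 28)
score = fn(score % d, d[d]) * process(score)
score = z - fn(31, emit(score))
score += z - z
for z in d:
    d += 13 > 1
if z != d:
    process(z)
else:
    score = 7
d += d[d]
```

score = z - (18 + 31 + emit(score))

Transformed code:
z = (18 + 15 + 37) // (18 + 36 + (d - 28))
score = (18 + score % d + d[d]) * process(score)
score = z - (18 + 31 + emit(score))
score = score + (z - z)
for z in d:
    d = d + (13 > 1)
if z != d:
    process(z)
else:
    score = 7
d = d + d[d]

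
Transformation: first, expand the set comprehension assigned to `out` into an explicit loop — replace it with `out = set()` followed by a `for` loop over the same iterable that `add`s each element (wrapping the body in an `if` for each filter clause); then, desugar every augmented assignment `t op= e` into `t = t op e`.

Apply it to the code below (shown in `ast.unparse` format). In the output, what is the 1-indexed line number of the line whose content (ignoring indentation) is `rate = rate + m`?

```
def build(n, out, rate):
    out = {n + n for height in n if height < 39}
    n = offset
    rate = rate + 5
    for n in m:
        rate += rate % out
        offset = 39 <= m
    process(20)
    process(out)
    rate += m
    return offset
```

13

Transformed code:
def build(n, out, rate):
    out = set()
    for height in n:
        if height < 39:
            out.add(n + n)
    n = offset
    rate = rate + 5
    for n in m:
        rate = rate + rate % out
        offset = 39 <= m
    process(20)
    process(out)
    rate = rate + m
    return offset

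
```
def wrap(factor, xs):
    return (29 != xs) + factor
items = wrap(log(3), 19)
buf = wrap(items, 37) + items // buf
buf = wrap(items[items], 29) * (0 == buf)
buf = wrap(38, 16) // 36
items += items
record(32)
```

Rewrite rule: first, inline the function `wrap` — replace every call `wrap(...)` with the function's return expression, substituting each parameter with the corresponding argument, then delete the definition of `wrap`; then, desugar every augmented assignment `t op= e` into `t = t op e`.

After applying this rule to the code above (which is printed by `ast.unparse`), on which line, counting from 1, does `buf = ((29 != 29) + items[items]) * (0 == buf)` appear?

3

Transformed code:
items = (29 != 19) + log(3)
buf = (29 != 37) + items + items // buf
buf = ((29 != 29) + items[items]) * (0 == buf)
buf = ((29 != 16) + 38) // 36
items = items + items
record(32)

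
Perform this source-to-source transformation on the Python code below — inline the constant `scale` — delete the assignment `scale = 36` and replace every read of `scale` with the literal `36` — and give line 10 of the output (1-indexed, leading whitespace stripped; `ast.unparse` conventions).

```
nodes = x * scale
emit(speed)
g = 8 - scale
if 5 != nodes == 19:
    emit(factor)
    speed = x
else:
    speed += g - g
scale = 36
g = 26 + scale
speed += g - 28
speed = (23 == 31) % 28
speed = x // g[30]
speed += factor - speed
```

Transformed code:
nodes = x * 36
emit(speed)
g = 8 - 36
if 5 != nodes == 19:
    emit(factor)
    speed = x
else:
    speed += g - g
g = 26 + 36
speed += g - 28
speed = (23 == 31) % 28
speed = x // g[30]
speed += factor - speed

speed += g - 28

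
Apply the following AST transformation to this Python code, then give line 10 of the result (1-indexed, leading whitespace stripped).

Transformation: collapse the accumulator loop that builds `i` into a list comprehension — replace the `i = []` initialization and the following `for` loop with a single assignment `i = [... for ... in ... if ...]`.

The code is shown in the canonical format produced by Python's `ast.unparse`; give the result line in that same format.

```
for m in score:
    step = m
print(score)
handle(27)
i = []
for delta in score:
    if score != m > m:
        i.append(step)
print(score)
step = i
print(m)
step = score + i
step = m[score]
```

step = m[score]

Transformed code:
for m in score:
    step = m
print(score)
handle(27)
i = [step for delta in score if score != m > m]
print(score)
step = i
print(m)
step = score + i
step = m[score]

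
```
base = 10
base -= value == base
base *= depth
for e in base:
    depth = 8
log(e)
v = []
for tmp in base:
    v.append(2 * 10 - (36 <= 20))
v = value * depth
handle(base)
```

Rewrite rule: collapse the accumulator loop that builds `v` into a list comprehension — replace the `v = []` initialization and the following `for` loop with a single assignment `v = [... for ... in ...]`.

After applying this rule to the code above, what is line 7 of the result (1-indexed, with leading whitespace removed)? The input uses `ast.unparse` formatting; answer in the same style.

Transformed code:
base = 10
base -= value == base
base *= depth
for e in base:
    depth = 8
log(e)
v = [2 * 10 - (36 <= 20) for tmp in base]
v = value * depth
handle(base)

v = [2 * 10 - (36 <= 20) for tmp in base]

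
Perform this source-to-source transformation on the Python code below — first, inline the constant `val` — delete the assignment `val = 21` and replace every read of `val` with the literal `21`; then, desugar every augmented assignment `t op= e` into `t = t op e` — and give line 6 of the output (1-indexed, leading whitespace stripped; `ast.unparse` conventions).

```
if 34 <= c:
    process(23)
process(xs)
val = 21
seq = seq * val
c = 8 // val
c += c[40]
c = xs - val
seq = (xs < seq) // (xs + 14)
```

c = c + c[40]

Transformed code:
if 34 <= c:
    process(23)
process(xs)
seq = seq * 21
c = 8 // 21
c = c + c[40]
c = xs - 21
seq = (xs < seq) // (xs + 14)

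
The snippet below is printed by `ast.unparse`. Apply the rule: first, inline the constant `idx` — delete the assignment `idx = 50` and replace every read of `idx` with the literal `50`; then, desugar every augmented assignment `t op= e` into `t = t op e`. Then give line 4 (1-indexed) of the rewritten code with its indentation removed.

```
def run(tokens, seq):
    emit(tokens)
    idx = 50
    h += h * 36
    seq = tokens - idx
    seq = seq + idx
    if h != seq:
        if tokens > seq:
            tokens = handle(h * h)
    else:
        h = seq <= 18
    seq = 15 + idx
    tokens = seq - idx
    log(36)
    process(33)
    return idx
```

Transformed code:
def run(tokens, seq):
    emit(tokens)
    h = h + h * 36
    seq = tokens - 50
    seq = seq + 50
    if h != seq:
        if tokens > seq:
            tokens = handle(h * h)
    else:
        h = seq <= 18
    seq = 15 + 50
    tokens = seq - 50
    log(36)
    process(33)
    return 50

seq = tokens - 50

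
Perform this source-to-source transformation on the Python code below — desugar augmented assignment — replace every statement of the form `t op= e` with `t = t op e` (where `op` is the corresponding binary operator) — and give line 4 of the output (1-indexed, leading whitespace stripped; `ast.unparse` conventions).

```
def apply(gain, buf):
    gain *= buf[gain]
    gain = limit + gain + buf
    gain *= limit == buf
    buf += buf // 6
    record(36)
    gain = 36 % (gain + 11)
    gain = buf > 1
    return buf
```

gain = gain * (limit == buf)

Transformed code:
def apply(gain, buf):
    gain = gain * buf[gain]
    gain = limit + gain + buf
    gain = gain * (limit == buf)
    buf = buf + buf // 6
    record(36)
    gain = 36 % (gain + 11)
    gain = buf > 1
    return buf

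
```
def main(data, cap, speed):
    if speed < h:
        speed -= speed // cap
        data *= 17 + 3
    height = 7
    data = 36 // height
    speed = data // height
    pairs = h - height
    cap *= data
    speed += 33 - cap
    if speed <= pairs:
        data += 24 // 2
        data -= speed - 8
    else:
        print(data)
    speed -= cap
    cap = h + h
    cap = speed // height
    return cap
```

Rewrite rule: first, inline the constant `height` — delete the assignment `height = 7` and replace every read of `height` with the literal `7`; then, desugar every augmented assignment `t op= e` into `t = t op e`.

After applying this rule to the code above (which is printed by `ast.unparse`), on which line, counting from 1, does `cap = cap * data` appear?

8

Transformed code:
def main(data, cap, speed):
    if speed < h:
        speed = speed - speed // cap
        data = data * (17 + 3)
    data = 36 // 7
    speed = data // 7
    pairs = h - 7
    cap = cap * data
    speed = speed + (33 - cap)
    if speed <= pairs:
        data = data + 24 // 2
        data = data - (speed - 8)
    else:
        print(data)
    speed = speed - cap
    cap = h + h
    cap = speed // 7
    return cap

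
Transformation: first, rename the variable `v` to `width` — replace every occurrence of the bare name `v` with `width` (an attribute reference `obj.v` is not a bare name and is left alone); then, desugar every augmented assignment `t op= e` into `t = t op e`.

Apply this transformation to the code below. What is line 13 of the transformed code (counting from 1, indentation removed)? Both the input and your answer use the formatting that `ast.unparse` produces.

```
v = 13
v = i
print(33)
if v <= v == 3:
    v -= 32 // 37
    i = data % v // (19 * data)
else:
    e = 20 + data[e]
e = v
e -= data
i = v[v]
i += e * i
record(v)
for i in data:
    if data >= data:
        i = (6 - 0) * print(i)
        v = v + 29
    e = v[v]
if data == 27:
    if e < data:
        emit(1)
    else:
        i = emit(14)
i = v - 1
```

record(width)

Transformed code:
width = 13
width = i
print(33)
if width <= width == 3:
    width = width - 32 // 37
    i = data % width // (19 * data)
else:
    e = 20 + data[e]
e = width
e = e - data
i = width[width]
i = i + e * i
record(width)
for i in data:
    if data >= data:
        i = (6 - 0) * print(i)
        width = width + 29
    e = width[width]
if data == 27:
    if e < data:
        emit(1)
    else:
        i = emit(14)
i = width - 1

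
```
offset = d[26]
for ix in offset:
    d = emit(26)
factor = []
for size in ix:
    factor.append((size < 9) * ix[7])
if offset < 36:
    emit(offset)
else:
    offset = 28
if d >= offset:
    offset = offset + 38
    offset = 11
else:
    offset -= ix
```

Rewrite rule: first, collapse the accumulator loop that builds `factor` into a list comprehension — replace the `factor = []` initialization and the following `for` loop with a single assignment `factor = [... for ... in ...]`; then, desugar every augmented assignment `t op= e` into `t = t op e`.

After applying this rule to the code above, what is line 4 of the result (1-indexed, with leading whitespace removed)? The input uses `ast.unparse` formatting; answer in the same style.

factor = [(size < 9) * ix[7] for size in ix]

Transformed code:
offset = d[26]
for ix in offset:
    d = emit(26)
factor = [(size < 9) * ix[7] for size in ix]
if offset < 36:
    emit(offset)
else:
    offset = 28
if d >= offset:
    offset = offset + 38
    offset = 11
else:
    offset = offset - ix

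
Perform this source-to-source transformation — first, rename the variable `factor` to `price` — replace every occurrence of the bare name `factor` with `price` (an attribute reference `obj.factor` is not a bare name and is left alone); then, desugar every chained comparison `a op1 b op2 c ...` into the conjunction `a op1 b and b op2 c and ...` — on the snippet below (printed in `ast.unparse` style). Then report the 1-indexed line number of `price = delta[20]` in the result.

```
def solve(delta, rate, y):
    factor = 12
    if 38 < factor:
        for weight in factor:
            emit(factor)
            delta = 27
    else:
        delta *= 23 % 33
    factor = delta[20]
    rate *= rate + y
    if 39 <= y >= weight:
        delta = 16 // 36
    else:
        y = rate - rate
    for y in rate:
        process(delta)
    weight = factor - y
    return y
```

Transformed code:
def solve(delta, rate, y):
    price = 12
    if 38 < price:
        for weight in price:
            emit(price)
            delta = 27
    else:
        delta *= 23 % 33
    price = delta[20]
    rate *= rate + y
    if 39 <= y and y >= weight:
        delta = 16 // 36
    else:
        y = rate - rate
    for y in rate:
        process(delta)
    weight = price - y
    return y

9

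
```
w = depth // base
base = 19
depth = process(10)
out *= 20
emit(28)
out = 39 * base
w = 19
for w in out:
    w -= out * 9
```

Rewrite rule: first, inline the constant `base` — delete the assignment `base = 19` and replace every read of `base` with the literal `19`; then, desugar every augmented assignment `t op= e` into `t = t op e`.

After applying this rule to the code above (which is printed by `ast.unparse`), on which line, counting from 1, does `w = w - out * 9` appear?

8

Transformed code:
w = depth // 19
depth = process(10)
out = out * 20
emit(28)
out = 39 * 19
w = 19
for w in out:
    w = w - out * 9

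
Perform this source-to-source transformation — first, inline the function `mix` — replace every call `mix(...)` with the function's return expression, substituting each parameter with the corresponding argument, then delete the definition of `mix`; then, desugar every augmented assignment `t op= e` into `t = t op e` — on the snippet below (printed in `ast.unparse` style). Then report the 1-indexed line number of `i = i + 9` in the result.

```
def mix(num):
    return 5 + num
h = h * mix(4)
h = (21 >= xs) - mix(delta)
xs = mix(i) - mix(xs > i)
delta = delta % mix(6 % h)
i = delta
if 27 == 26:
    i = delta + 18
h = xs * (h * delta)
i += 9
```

Transformed code:
h = h * (5 + 4)
h = (21 >= xs) - (5 + delta)
xs = 5 + i - (5 + (xs > i))
delta = delta % (5 + 6 % h)
i = delta
if 27 == 26:
    i = delta + 18
h = xs * (h * delta)
i = i + 9

9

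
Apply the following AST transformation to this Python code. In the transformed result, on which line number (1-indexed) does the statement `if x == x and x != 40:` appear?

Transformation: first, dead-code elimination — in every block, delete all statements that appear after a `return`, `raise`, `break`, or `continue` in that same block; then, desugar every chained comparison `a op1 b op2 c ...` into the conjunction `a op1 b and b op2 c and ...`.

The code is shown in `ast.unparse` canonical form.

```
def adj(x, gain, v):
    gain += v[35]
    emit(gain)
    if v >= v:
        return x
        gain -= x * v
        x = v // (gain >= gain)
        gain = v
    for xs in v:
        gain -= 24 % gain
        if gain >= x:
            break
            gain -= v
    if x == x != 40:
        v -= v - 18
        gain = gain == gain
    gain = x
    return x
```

Transformed code:
def adj(x, gain, v):
    gain += v[35]
    emit(gain)
    if v >= v:
        return x
    for xs in v:
        gain -= 24 % gain
        if gain >= x:
            break
    if x == x and x != 40:
        v -= v - 18
        gain = gain == gain
    gain = x
    return x

10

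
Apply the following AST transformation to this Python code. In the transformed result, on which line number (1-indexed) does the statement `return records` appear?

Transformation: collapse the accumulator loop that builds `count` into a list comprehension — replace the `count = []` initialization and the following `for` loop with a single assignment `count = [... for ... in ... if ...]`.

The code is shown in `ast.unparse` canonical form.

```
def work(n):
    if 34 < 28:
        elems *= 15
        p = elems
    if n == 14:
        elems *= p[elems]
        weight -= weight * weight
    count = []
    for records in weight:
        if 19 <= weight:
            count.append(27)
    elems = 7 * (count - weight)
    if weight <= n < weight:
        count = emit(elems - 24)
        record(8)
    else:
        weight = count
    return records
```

Transformed code:
def work(n):
    if 34 < 28:
        elems *= 15
        p = elems
    if n == 14:
        elems *= p[elems]
        weight -= weight * weight
    count = [27 for records in weight if 19 <= weight]
    elems = 7 * (count - weight)
    if weight <= n < weight:
        count = emit(elems - 24)
        record(8)
    else:
        weight = count
    return records

15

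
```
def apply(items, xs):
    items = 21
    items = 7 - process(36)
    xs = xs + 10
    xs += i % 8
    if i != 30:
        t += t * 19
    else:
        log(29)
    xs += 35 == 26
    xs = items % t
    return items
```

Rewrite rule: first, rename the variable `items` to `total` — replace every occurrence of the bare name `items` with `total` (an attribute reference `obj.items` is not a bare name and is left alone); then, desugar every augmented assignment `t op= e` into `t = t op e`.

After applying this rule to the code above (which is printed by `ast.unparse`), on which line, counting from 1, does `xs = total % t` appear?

Transformed code:
def apply(total, xs):
    total = 21
    total = 7 - process(36)
    xs = xs + 10
    xs = xs + i % 8
    if i != 30:
        t = t + t * 19
    else:
        log(29)
    xs = xs + (35 == 26)
    xs = total % t
    return total

11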